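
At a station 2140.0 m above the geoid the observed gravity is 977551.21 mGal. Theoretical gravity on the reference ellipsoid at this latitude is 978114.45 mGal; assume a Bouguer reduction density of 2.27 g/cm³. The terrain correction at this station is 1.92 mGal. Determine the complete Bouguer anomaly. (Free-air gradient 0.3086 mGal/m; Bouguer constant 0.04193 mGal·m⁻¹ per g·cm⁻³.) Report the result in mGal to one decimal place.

Free-air correction = 0.3086 × 2140.0 = 660.40 mGal
Free-air anomaly = 977551.21 − 978114.45 + (660.40) = 97.16 mGal
Bouguer slab correction = 0.04193 × 2.27 × 2140.0 = 203.69 mGal
Simple Bouguer anomaly = 97.16 − (203.69) = -106.53 mGal
Complete Bouguer anomaly = -106.53 + 1.92 = -104.61 mGal

-104.6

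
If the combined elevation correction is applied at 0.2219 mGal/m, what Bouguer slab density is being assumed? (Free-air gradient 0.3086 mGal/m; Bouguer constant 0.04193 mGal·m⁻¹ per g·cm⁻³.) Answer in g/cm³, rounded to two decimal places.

0.2219 = 0.3086 − 0.04193 × ρ
ρ = (0.3086 − 0.2219) / 0.04193 = 2.07 g/cm³

2.07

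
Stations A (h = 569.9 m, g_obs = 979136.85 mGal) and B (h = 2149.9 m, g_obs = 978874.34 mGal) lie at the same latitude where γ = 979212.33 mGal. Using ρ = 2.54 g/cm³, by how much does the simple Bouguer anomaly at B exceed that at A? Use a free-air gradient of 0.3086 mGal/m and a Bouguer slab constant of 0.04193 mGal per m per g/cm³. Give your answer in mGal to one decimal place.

Δg_SB(A) = 979136.85 − 979212.33 + 0.3086×569.9 − 0.04193×2.54×569.9 = 39.70 mGal
Δg_SB(B) = 978874.34 − 979212.33 + 0.3086×2149.9 − 0.04193×2.54×2149.9 = 96.50 mGal
Difference = 96.50 − (39.70) = 56.80 mGal

56.8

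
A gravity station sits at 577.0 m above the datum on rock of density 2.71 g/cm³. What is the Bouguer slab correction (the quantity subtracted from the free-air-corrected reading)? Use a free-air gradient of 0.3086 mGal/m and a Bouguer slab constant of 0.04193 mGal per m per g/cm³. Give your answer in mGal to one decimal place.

Bouguer slab correction = 0.04193 × 2.71 × 577.0 = 65.6 mGal

65.6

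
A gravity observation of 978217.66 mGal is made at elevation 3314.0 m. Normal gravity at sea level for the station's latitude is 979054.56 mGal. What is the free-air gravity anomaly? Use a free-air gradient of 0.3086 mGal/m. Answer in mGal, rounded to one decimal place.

185.8

Free-air correction = 0.3086 × 3314.0 = 1022.70 mGal
Free-air anomaly = 978217.66 − 979054.56 + (1022.70) = 185.80 mGal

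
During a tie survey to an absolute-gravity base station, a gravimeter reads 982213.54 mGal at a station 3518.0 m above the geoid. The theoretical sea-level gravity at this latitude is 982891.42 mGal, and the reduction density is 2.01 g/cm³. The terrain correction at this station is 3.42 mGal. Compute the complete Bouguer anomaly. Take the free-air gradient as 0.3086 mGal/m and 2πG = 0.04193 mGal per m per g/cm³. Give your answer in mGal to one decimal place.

114.7

Free-air correction = 0.3086 × 3518.0 = 1085.65 mGal
Free-air anomaly = 982213.54 − 982891.42 + (1085.65) = 407.77 mGal
Bouguer slab correction = 0.04193 × 2.01 × 3518.0 = 296.49 mGal
Simple Bouguer anomaly = 407.77 − (296.49) = 111.28 mGal
Complete Bouguer anomaly = 111.28 + 3.42 = 114.70 mGal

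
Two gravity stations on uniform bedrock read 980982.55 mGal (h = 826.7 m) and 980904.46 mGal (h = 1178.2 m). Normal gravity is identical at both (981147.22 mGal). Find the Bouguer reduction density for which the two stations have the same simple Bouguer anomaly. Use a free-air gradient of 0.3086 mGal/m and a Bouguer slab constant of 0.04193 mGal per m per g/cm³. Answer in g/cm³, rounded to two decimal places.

Δg_obs = 980904.46 − 980982.55 = -78.09 mGal over Δh = 1178.2 − 826.7 = 351.5 m
Equal Bouguer anomalies ⇒ Δg_obs + (0.3086 − 0.04193ρ)·Δh = 0
0.3086 − 0.04193ρ = −Δg_obs/Δh = 0.22216
ρ = (0.3086 − 0.22216) / 0.04193 = 2.06 g/cm³

2.06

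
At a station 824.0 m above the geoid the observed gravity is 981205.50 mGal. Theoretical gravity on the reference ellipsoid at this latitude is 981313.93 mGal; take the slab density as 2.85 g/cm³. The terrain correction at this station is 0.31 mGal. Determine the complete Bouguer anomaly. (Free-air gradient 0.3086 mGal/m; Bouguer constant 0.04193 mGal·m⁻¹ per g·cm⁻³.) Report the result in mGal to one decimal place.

Free-air correction = 0.3086 × 824.0 = 254.29 mGal
Free-air anomaly = 981205.50 − 981313.93 + (254.29) = 145.86 mGal
Bouguer slab correction = 0.04193 × 2.85 × 824.0 = 98.47 mGal
Simple Bouguer anomaly = 145.86 − (98.47) = 47.39 mGal
Complete Bouguer anomaly = 47.39 + 0.31 = 47.70 mGal

47.7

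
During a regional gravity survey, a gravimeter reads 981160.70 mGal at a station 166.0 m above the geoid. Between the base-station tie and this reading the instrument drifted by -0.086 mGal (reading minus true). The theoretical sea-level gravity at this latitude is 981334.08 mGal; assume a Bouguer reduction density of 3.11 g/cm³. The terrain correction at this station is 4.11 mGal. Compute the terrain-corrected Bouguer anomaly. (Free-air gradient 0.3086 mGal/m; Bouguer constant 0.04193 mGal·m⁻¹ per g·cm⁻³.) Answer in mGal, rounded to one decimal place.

Drift-corrected reading = 981160.70 − (-0.086) = 981160.786 mGal
Free-air correction = 0.3086 × 166.0 = 51.23 mGal
Free-air anomaly = 981160.786 − 981334.08 + (51.23) = -122.064 mGal
Bouguer slab correction = 0.04193 × 3.11 × 166.0 = 21.65 mGal
Simple Bouguer anomaly = -122.064 − (21.65) = -143.714 mGal
Complete Bouguer anomaly = -143.714 + 4.11 = -139.604 mGal

-139.6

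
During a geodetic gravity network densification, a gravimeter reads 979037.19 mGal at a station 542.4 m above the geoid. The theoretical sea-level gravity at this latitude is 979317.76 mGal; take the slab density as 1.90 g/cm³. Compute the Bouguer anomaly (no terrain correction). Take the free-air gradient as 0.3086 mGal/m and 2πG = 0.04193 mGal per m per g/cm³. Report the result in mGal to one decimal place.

-156.4

Free-air correction = 0.3086 × 542.4 = 167.38 mGal
Free-air anomaly = 979037.19 − 979317.76 + (167.38) = -113.19 mGal
Bouguer slab correction = 0.04193 × 1.90 × 542.4 = 43.21 mGal
Simple Bouguer anomaly = -113.19 − (43.21) = -156.40 mGal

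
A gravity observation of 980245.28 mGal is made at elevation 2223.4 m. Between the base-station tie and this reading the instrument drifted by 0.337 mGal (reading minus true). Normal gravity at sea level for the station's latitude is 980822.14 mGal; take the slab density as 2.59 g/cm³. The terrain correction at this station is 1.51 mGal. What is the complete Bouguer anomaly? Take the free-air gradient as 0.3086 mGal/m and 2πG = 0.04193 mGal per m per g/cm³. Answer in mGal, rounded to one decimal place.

-131.0

Drift-corrected reading = 980245.28 − (0.337) = 980244.943 mGal
Free-air correction = 0.3086 × 2223.4 = 686.14 mGal
Free-air anomaly = 980244.943 − 980822.14 + (686.14) = 108.943 mGal
Bouguer slab correction = 0.04193 × 2.59 × 2223.4 = 241.46 mGal
Simple Bouguer anomaly = 108.943 − (241.46) = -132.517 mGal
Complete Bouguer anomaly = -132.517 + 1.51 = -131.007 mGal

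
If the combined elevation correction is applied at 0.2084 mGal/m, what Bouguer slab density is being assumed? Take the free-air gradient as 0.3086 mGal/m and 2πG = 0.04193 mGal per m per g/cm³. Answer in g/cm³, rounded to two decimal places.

0.2084 = 0.3086 − 0.04193 × ρ
ρ = (0.3086 − 0.2084) / 0.04193 = 2.39 g/cm³

2.39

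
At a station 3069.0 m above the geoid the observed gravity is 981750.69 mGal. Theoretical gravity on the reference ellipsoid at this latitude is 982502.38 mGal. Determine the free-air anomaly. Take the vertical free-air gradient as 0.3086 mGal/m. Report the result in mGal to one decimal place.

Free-air correction = 0.3086 × 3069.0 = 947.09 mGal
Free-air anomaly = 981750.69 − 982502.38 + (947.09) = 195.40 mGal

195.4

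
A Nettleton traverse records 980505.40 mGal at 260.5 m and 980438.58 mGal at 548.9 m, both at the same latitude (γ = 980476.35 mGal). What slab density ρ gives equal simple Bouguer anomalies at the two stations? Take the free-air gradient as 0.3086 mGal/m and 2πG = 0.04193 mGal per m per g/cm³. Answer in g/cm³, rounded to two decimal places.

1.83

Δg_obs = 980438.58 − 980505.40 = -66.82 mGal over Δh = 548.9 − 260.5 = 288.4 m
Equal Bouguer anomalies ⇒ Δg_obs + (0.3086 − 0.04193ρ)·Δh = 0
0.3086 − 0.04193ρ = −Δg_obs/Δh = 0.23169
ρ = (0.3086 − 0.23169) / 0.04193 = 1.83 g/cm³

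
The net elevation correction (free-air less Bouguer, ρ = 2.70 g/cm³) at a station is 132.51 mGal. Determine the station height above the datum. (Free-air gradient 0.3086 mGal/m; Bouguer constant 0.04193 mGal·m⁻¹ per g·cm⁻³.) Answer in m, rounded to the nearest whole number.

678

Combined gradient = 0.3086 − 0.04193 × 2.70 = 0.1953890 mGal/m
h = 132.51 / 0.1953890 = 678.19 m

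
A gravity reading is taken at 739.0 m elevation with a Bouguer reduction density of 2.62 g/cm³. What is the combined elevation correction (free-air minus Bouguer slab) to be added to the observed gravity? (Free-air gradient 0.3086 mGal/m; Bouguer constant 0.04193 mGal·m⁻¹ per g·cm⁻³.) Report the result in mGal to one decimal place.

146.9

Combined gradient = 0.3086 − 0.04193 × 2.62 = 0.1987434 mGal/m
Combined elevation correction = 0.1987434 × 739.0 = 146.9 mGal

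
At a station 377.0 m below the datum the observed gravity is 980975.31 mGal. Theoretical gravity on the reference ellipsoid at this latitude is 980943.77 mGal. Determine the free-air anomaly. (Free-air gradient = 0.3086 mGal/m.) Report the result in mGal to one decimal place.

-84.8

Free-air correction = 0.3086 × -377.0 = -116.34 mGal
Free-air anomaly = 980975.31 − 980943.77 + (-116.34) = -84.80 mGal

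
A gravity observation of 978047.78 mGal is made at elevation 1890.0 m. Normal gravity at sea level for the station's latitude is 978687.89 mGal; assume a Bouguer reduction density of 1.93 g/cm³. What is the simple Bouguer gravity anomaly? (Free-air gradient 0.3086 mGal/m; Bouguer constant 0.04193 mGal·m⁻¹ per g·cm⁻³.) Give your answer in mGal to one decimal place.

Free-air correction = 0.3086 × 1890.0 = 583.25 mGal
Free-air anomaly = 978047.78 − 978687.89 + (583.25) = -56.86 mGal
Bouguer slab correction = 0.04193 × 1.93 × 1890.0 = 152.95 mGal
Simple Bouguer anomaly = -56.86 − (152.95) = -209.81 mGal

-209.8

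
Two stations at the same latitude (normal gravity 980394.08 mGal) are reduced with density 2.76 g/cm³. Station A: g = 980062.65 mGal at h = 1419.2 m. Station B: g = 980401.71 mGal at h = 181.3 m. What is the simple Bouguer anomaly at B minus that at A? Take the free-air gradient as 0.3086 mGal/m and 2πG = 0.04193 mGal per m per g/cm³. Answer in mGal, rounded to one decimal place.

100.3

Δg_SB(A) = 980062.65 − 980394.08 + 0.3086×1419.2 − 0.04193×2.76×1419.2 = -57.70 mGal
Δg_SB(B) = 980401.71 − 980394.08 + 0.3086×181.3 − 0.04193×2.76×181.3 = 42.60 mGal
Difference = 42.60 − (-57.70) = 100.30 mGal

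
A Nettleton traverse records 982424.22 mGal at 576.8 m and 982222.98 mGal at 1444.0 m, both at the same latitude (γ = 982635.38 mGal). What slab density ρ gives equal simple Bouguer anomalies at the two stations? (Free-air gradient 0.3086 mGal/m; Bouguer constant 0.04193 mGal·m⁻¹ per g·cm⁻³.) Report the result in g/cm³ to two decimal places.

Δg_obs = 982222.98 − 982424.22 = -201.24 mGal over Δh = 1444.0 − 576.8 = 867.2 m
Equal Bouguer anomalies ⇒ Δg_obs + (0.3086 − 0.04193ρ)·Δh = 0
0.3086 − 0.04193ρ = −Δg_obs/Δh = 0.23206
ρ = (0.3086 − 0.23206) / 0.04193 = 1.83 g/cm³

1.83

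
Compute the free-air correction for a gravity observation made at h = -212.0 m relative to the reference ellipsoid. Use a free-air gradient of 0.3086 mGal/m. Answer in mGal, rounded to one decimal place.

-65.4

Free-air correction = 0.3086 × -212.0 = -65.4 mGal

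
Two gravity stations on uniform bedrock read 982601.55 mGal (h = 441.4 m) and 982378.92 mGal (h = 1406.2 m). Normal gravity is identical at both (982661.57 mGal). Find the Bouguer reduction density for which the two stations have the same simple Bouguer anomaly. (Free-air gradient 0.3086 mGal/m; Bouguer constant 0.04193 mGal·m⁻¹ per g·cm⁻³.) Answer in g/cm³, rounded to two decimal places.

Δg_obs = 982378.92 − 982601.55 = -222.63 mGal over Δh = 1406.2 − 441.4 = 964.8 m
Equal Bouguer anomalies ⇒ Δg_obs + (0.3086 − 0.04193ρ)·Δh = 0
0.3086 − 0.04193ρ = −Δg_obs/Δh = 0.23075
ρ = (0.3086 − 0.23075) / 0.04193 = 1.86 g/cm³

1.86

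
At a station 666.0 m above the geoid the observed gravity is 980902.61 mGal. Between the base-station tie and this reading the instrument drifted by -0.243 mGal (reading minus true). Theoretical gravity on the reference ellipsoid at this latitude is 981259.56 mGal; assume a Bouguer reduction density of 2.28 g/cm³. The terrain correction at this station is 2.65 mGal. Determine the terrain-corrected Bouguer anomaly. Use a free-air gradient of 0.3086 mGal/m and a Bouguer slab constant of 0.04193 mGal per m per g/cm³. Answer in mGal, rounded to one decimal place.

-212.2

Drift-corrected reading = 980902.61 − (-0.243) = 980902.853 mGal
Free-air correction = 0.3086 × 666.0 = 205.53 mGal
Free-air anomaly = 980902.853 − 981259.56 + (205.53) = -151.177 mGal
Bouguer slab correction = 0.04193 × 2.28 × 666.0 = 63.67 mGal
Simple Bouguer anomaly = -151.177 − (63.67) = -214.847 mGal
Complete Bouguer anomaly = -214.847 + 2.65 = -212.197 mGal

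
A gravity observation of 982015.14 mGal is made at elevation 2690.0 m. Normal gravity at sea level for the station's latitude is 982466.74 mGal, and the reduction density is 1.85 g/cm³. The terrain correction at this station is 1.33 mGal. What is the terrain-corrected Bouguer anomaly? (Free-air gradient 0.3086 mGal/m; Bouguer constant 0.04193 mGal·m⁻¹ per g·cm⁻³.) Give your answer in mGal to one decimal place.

Free-air correction = 0.3086 × 2690.0 = 830.13 mGal
Free-air anomaly = 982015.14 − 982466.74 + (830.13) = 378.53 mGal
Bouguer slab correction = 0.04193 × 1.85 × 2690.0 = 208.66 mGal
Simple Bouguer anomaly = 378.53 − (208.66) = 169.87 mGal
Complete Bouguer anomaly = 169.87 + 1.33 = 171.20 mGal

171.2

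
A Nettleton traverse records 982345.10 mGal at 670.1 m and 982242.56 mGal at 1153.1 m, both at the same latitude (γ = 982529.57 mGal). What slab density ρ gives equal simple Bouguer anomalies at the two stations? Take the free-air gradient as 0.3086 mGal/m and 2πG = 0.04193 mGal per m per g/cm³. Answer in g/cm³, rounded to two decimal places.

Δg_obs = 982242.56 − 982345.10 = -102.54 mGal over Δh = 1153.1 − 670.1 = 483.0 m
Equal Bouguer anomalies ⇒ Δg_obs + (0.3086 − 0.04193ρ)·Δh = 0
0.3086 − 0.04193ρ = −Δg_obs/Δh = 0.21230
ρ = (0.3086 − 0.21230) / 0.04193 = 2.30 g/cm³

2.30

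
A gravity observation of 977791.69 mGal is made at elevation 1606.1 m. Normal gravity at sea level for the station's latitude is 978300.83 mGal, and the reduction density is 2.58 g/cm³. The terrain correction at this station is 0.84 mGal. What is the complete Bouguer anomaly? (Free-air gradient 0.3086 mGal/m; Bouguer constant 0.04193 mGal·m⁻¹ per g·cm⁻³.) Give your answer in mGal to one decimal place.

-186.4

Free-air correction = 0.3086 × 1606.1 = 495.64 mGal
Free-air anomaly = 977791.69 − 978300.83 + (495.64) = -13.50 mGal
Bouguer slab correction = 0.04193 × 2.58 × 1606.1 = 173.75 mGal
Simple Bouguer anomaly = -13.50 − (173.75) = -187.25 mGal
Complete Bouguer anomaly = -187.25 + 0.84 = -186.41 mGal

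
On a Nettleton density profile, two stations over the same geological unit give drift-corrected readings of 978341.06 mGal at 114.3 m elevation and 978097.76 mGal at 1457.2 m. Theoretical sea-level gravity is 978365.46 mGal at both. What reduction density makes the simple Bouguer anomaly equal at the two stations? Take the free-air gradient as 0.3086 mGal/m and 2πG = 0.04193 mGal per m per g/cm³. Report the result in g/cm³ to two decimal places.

3.04

Δg_obs = 978097.76 − 978341.06 = -243.30 mGal over Δh = 1457.2 − 114.3 = 1342.9 m
Equal Bouguer anomalies ⇒ Δg_obs + (0.3086 − 0.04193ρ)·Δh = 0
0.3086 − 0.04193ρ = −Δg_obs/Δh = 0.18118
ρ = (0.3086 − 0.18118) / 0.04193 = 3.04 g/cm³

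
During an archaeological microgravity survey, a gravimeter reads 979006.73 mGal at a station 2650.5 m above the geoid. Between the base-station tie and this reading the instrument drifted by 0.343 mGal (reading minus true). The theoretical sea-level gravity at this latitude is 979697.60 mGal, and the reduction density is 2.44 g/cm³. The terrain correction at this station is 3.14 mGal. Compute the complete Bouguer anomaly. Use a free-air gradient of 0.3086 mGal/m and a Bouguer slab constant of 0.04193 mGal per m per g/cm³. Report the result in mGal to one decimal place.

-141.3

Drift-corrected reading = 979006.73 − (0.343) = 979006.387 mGal
Free-air correction = 0.3086 × 2650.5 = 817.94 mGal
Free-air anomaly = 979006.387 − 979697.60 + (817.94) = 126.727 mGal
Bouguer slab correction = 0.04193 × 2.44 × 2650.5 = 271.17 mGal
Simple Bouguer anomaly = 126.727 − (271.17) = -144.443 mGal
Complete Bouguer anomaly = -144.443 + 3.14 = -141.303 mGal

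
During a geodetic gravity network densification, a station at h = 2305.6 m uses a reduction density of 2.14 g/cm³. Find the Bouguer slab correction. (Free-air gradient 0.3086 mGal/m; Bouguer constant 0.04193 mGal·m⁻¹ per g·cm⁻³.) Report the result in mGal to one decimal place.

Bouguer slab correction = 0.04193 × 2.14 × 2305.6 = 206.9 mGal

206.9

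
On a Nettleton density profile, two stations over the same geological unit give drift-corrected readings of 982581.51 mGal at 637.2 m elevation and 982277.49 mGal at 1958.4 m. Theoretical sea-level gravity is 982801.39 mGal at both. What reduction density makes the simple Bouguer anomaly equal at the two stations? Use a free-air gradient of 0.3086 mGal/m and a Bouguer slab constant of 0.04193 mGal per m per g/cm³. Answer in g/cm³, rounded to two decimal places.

1.87

Δg_obs = 982277.49 − 982581.51 = -304.02 mGal over Δh = 1958.4 − 637.2 = 1321.2 m
Equal Bouguer anomalies ⇒ Δg_obs + (0.3086 − 0.04193ρ)·Δh = 0
0.3086 − 0.04193ρ = −Δg_obs/Δh = 0.23011
ρ = (0.3086 − 0.23011) / 0.04193 = 1.87 g/cm³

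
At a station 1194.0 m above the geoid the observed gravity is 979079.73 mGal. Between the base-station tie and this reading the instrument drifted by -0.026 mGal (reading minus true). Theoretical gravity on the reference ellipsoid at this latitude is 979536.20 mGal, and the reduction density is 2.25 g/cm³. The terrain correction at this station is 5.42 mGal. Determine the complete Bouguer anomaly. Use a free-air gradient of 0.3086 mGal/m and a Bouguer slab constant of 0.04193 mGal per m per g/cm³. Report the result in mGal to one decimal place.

Drift-corrected reading = 979079.73 − (-0.026) = 979079.756 mGal
Free-air correction = 0.3086 × 1194.0 = 368.47 mGal
Free-air anomaly = 979079.756 − 979536.20 + (368.47) = -87.974 mGal
Bouguer slab correction = 0.04193 × 2.25 × 1194.0 = 112.64 mGal
Simple Bouguer anomaly = -87.974 − (112.64) = -200.614 mGal
Complete Bouguer anomaly = -200.614 + 5.42 = -195.194 mGal

-195.2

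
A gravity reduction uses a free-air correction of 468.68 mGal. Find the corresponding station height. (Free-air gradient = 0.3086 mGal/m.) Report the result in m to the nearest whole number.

1519

h = 468.68 / 0.3086 = 1518.73 m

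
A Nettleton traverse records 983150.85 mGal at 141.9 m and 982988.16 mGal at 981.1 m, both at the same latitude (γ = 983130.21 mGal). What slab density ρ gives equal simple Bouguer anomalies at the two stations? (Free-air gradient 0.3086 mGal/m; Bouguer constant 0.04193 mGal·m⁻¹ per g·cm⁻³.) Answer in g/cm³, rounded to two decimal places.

2.74

Δg_obs = 982988.16 − 983150.85 = -162.69 mGal over Δh = 981.1 − 141.9 = 839.2 m
Equal Bouguer anomalies ⇒ Δg_obs + (0.3086 − 0.04193ρ)·Δh = 0
0.3086 − 0.04193ρ = −Δg_obs/Δh = 0.19386
ρ = (0.3086 − 0.19386) / 0.04193 = 2.74 g/cm³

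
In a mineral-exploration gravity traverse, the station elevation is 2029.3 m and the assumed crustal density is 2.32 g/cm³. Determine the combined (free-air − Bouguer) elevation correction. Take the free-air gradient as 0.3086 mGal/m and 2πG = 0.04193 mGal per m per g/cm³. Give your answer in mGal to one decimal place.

Combined gradient = 0.3086 − 0.04193 × 2.32 = 0.2113224 mGal/m
Combined elevation correction = 0.2113224 × 2029.3 = 428.8 mGal

428.8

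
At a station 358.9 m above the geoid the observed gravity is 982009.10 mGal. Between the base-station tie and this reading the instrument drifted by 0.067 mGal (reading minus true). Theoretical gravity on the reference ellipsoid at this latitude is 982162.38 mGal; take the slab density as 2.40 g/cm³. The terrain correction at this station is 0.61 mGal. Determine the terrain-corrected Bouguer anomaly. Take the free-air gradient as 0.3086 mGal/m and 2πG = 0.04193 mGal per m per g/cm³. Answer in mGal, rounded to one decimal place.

-78.1

Drift-corrected reading = 982009.10 − (0.067) = 982009.033 mGal
Free-air correction = 0.3086 × 358.9 = 110.76 mGal
Free-air anomaly = 982009.033 − 982162.38 + (110.76) = -42.587 mGal
Bouguer slab correction = 0.04193 × 2.40 × 358.9 = 36.12 mGal
Simple Bouguer anomaly = -42.587 − (36.12) = -78.707 mGal
Complete Bouguer anomaly = -78.707 + 0.61 = -78.097 mGal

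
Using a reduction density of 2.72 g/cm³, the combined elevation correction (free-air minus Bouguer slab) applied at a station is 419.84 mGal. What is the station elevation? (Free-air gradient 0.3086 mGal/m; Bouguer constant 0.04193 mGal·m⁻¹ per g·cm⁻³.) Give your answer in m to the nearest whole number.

Combined gradient = 0.3086 − 0.04193 × 2.72 = 0.1945504 mGal/m
h = 419.84 / 0.1945504 = 2158.00 m

2158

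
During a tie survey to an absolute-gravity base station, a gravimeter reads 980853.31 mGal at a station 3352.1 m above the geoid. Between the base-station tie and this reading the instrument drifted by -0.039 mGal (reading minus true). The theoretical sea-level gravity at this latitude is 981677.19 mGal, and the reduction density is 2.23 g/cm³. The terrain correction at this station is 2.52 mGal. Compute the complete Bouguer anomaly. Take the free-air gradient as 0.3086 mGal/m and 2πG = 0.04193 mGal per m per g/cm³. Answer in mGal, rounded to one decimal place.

Drift-corrected reading = 980853.31 − (-0.039) = 980853.349 mGal
Free-air correction = 0.3086 × 3352.1 = 1034.46 mGal
Free-air anomaly = 980853.349 − 981677.19 + (1034.46) = 210.619 mGal
Bouguer slab correction = 0.04193 × 2.23 × 3352.1 = 313.43 mGal
Simple Bouguer anomaly = 210.619 − (313.43) = -102.811 mGal
Complete Bouguer anomaly = -102.811 + 2.52 = -100.291 mGal

-100.3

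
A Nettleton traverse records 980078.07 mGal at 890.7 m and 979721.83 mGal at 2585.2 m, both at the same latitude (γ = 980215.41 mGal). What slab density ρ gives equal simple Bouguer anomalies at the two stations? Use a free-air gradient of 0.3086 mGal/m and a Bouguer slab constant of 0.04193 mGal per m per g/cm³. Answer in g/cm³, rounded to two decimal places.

2.35

Δg_obs = 979721.83 − 980078.07 = -356.24 mGal over Δh = 2585.2 − 890.7 = 1694.5 m
Equal Bouguer anomalies ⇒ Δg_obs + (0.3086 − 0.04193ρ)·Δh = 0
0.3086 − 0.04193ρ = −Δg_obs/Δh = 0.21023
ρ = (0.3086 − 0.21023) / 0.04193 = 2.35 g/cm³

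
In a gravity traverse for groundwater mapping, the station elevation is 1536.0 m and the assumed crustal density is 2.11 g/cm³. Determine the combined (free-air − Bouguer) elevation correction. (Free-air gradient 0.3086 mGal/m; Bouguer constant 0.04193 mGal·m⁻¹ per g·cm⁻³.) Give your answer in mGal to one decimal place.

338.1

Combined gradient = 0.3086 − 0.04193 × 2.11 = 0.2201277 mGal/m
Combined elevation correction = 0.2201277 × 1536.0 = 338.1 mGal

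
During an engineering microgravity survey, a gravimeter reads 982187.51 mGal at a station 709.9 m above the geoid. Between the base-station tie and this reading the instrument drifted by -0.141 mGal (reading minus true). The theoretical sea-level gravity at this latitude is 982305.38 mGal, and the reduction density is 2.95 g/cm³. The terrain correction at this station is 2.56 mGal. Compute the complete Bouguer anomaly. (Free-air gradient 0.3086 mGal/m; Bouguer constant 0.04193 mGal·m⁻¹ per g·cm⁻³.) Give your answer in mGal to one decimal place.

Drift-corrected reading = 982187.51 − (-0.141) = 982187.651 mGal
Free-air correction = 0.3086 × 709.9 = 219.08 mGal
Free-air anomaly = 982187.651 − 982305.38 + (219.08) = 101.351 mGal
Bouguer slab correction = 0.04193 × 2.95 × 709.9 = 87.81 mGal
Simple Bouguer anomaly = 101.351 − (87.81) = 13.541 mGal
Complete Bouguer anomaly = 13.541 + 2.56 = 16.101 mGal

16.1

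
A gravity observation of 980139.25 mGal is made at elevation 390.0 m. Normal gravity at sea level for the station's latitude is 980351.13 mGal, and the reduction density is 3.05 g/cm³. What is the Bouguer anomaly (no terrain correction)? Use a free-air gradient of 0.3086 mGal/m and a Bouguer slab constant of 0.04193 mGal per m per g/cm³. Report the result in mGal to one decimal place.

-141.4

Free-air correction = 0.3086 × 390.0 = 120.35 mGal
Free-air anomaly = 980139.25 − 980351.13 + (120.35) = -91.53 mGal
Bouguer slab correction = 0.04193 × 3.05 × 390.0 = 49.88 mGal
Simple Bouguer anomaly = -91.53 − (49.88) = -141.41 mGal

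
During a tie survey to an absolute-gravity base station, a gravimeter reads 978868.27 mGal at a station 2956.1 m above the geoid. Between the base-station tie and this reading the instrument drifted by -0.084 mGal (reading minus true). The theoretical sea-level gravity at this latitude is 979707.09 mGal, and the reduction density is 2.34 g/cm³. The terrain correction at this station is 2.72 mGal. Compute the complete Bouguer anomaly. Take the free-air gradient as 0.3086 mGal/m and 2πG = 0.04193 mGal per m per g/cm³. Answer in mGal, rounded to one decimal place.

Drift-corrected reading = 978868.27 − (-0.084) = 978868.354 mGal
Free-air correction = 0.3086 × 2956.1 = 912.25 mGal
Free-air anomaly = 978868.354 − 979707.09 + (912.25) = 73.514 mGal
Bouguer slab correction = 0.04193 × 2.34 × 2956.1 = 290.04 mGal
Simple Bouguer anomaly = 73.514 − (290.04) = -216.526 mGal
Complete Bouguer anomaly = -216.526 + 2.72 = -213.806 mGal

-213.8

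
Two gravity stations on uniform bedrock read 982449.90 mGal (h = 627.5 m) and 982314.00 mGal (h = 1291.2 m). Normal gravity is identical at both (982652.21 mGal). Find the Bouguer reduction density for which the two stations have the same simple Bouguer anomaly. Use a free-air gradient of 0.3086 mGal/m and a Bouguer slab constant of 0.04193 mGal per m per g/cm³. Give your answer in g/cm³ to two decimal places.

Δg_obs = 982314.00 − 982449.90 = -135.90 mGal over Δh = 1291.2 − 627.5 = 663.7 m
Equal Bouguer anomalies ⇒ Δg_obs + (0.3086 − 0.04193ρ)·Δh = 0
0.3086 − 0.04193ρ = −Δg_obs/Δh = 0.20476
ρ = (0.3086 − 0.20476) / 0.04193 = 2.48 g/cm³

2.48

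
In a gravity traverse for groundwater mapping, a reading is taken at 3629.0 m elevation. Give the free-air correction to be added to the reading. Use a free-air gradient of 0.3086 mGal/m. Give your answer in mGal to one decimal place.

Free-air correction = 0.3086 × 3629.0 = 1119.9 mGal

1119.9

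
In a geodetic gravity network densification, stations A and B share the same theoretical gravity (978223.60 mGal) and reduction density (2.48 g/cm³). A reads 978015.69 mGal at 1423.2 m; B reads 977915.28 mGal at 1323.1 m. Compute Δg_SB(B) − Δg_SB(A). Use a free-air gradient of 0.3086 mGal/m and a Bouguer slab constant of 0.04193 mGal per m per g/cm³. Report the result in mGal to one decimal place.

Δg_SB(A) = 978015.69 − 978223.60 + 0.3086×1423.2 − 0.04193×2.48×1423.2 = 83.30 mGal
Δg_SB(B) = 977915.28 − 978223.60 + 0.3086×1323.1 − 0.04193×2.48×1323.1 = -37.60 mGal
Difference = -37.60 − (83.30) = -120.90 mGal

-120.9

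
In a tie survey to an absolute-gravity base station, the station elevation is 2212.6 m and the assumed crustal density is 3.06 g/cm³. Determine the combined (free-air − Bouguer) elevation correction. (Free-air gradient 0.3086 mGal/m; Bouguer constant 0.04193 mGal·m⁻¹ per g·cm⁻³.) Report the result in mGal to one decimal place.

Combined gradient = 0.3086 − 0.04193 × 3.06 = 0.1802942 mGal/m
Combined elevation correction = 0.1802942 × 2212.6 = 398.9 mGal

398.9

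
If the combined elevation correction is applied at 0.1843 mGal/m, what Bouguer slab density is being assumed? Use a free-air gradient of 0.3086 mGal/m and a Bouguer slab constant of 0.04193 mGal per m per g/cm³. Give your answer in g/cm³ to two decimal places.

2.96

0.1843 = 0.3086 − 0.04193 × ρ
ρ = (0.3086 − 0.1843) / 0.04193 = 2.96 g/cm³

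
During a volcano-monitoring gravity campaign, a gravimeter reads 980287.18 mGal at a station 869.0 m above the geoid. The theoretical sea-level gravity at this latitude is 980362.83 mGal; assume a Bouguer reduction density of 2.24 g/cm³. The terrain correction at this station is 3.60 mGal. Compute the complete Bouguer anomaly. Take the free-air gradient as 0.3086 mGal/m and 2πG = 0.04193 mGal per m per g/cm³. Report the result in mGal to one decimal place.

Free-air correction = 0.3086 × 869.0 = 268.17 mGal
Free-air anomaly = 980287.18 − 980362.83 + (268.17) = 192.52 mGal
Bouguer slab correction = 0.04193 × 2.24 × 869.0 = 81.62 mGal
Simple Bouguer anomaly = 192.52 − (81.62) = 110.90 mGal
Complete Bouguer anomaly = 110.90 + 3.60 = 114.50 mGal

114.5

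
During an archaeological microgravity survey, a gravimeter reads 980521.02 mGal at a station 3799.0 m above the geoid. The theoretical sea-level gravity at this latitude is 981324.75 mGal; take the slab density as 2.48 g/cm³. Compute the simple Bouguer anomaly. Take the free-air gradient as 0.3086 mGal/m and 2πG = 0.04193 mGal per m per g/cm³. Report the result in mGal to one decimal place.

Free-air correction = 0.3086 × 3799.0 = 1172.37 mGal
Free-air anomaly = 980521.02 − 981324.75 + (1172.37) = 368.64 mGal
Bouguer slab correction = 0.04193 × 2.48 × 3799.0 = 395.04 mGal
Simple Bouguer anomaly = 368.64 − (395.04) = -26.40 mGal

-26.4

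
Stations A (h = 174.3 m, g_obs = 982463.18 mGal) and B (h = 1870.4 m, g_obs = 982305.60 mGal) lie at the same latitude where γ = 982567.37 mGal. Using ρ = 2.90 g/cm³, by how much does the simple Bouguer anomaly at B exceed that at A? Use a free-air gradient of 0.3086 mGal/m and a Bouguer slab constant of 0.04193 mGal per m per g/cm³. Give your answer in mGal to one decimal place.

159.6

Δg_SB(A) = 982463.18 − 982567.37 + 0.3086×174.3 − 0.04193×2.90×174.3 = -71.60 mGal
Δg_SB(B) = 982305.60 − 982567.37 + 0.3086×1870.4 − 0.04193×2.90×1870.4 = 88.00 mGal
Difference = 88.00 − (-71.60) = 159.60 mGal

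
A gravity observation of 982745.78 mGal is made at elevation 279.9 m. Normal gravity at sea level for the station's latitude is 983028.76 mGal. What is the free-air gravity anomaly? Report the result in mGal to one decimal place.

-196.6

Free-air correction = 0.3086 × 279.9 = 86.38 mGal
Free-air anomaly = 982745.78 − 983028.76 + (86.38) = -196.60 mGal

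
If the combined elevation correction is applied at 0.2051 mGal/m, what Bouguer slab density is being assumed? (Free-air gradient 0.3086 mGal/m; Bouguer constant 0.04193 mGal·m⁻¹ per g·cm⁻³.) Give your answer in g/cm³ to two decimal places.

2.47

0.2051 = 0.3086 − 0.04193 × ρ
ρ = (0.3086 − 0.2051) / 0.04193 = 2.47 g/cm³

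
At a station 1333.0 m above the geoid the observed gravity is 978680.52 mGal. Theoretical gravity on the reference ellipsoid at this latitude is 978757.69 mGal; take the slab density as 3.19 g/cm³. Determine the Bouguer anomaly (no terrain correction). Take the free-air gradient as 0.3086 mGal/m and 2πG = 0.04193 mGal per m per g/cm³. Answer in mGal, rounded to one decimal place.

155.9

Free-air correction = 0.3086 × 1333.0 = 411.36 mGal
Free-air anomaly = 978680.52 − 978757.69 + (411.36) = 334.19 mGal
Bouguer slab correction = 0.04193 × 3.19 × 1333.0 = 178.30 mGal
Simple Bouguer anomaly = 334.19 − (178.30) = 155.89 mGal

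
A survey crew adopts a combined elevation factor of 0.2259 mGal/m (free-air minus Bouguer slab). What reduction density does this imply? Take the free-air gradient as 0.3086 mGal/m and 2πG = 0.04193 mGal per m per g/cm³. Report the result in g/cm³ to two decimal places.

0.2259 = 0.3086 − 0.04193 × ρ
ρ = (0.3086 − 0.2259) / 0.04193 = 1.97 g/cm³

1.97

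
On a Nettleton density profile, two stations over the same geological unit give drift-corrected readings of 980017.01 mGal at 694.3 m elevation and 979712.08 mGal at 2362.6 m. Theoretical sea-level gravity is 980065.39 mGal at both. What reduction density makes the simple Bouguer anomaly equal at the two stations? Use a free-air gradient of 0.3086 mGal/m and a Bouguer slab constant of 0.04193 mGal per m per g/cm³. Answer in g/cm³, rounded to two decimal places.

Δg_obs = 979712.08 − 980017.01 = -304.93 mGal over Δh = 2362.6 − 694.3 = 1668.3 m
Equal Bouguer anomalies ⇒ Δg_obs + (0.3086 − 0.04193ρ)·Δh = 0
0.3086 − 0.04193ρ = −Δg_obs/Δh = 0.18278
ρ = (0.3086 − 0.18278) / 0.04193 = 3.00 g/cm³

3.00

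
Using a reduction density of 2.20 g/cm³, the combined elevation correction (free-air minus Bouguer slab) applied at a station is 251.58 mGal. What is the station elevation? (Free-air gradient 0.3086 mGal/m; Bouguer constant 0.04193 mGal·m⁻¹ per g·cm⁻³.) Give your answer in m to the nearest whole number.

Combined gradient = 0.3086 − 0.04193 × 2.20 = 0.2163540 mGal/m
h = 251.58 / 0.2163540 = 1162.82 m

1163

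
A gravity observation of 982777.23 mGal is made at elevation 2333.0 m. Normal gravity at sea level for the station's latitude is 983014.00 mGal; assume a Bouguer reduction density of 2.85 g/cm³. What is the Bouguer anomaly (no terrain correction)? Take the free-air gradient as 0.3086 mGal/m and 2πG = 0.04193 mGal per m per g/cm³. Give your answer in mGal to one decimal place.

Free-air correction = 0.3086 × 2333.0 = 719.96 mGal
Free-air anomaly = 982777.23 − 983014.00 + (719.96) = 483.19 mGal
Bouguer slab correction = 0.04193 × 2.85 × 2333.0 = 278.79 mGal
Simple Bouguer anomaly = 483.19 − (278.79) = 204.40 mGal

204.4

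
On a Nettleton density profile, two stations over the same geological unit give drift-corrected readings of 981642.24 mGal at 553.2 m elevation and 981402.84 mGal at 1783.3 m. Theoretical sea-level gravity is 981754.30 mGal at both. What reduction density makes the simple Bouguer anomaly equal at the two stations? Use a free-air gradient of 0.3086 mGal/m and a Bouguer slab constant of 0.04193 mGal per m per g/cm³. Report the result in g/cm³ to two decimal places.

2.72

Δg_obs = 981402.84 − 981642.24 = -239.40 mGal over Δh = 1783.3 − 553.2 = 1230.1 m
Equal Bouguer anomalies ⇒ Δg_obs + (0.3086 − 0.04193ρ)·Δh = 0
0.3086 − 0.04193ρ = −Δg_obs/Δh = 0.19462
ρ = (0.3086 − 0.19462) / 0.04193 = 2.72 g/cm³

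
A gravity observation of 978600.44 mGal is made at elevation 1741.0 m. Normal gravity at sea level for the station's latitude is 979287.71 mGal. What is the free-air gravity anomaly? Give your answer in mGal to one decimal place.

-150.0

Free-air correction = 0.3086 × 1741.0 = 537.27 mGal
Free-air anomaly = 978600.44 − 979287.71 + (537.27) = -150.00 mGal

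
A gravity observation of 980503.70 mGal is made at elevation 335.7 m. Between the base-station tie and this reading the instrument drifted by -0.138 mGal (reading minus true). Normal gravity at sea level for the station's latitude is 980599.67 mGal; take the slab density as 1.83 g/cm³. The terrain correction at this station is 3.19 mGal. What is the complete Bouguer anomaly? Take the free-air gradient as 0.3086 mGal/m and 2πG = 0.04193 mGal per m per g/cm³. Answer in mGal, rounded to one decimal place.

-14.8

Drift-corrected reading = 980503.70 − (-0.138) = 980503.838 mGal
Free-air correction = 0.3086 × 335.7 = 103.60 mGal
Free-air anomaly = 980503.838 − 980599.67 + (103.60) = 7.768 mGal
Bouguer slab correction = 0.04193 × 1.83 × 335.7 = 25.76 mGal
Simple Bouguer anomaly = 7.768 − (25.76) = -17.992 mGal
Complete Bouguer anomaly = -17.992 + 3.19 = -14.802 mGal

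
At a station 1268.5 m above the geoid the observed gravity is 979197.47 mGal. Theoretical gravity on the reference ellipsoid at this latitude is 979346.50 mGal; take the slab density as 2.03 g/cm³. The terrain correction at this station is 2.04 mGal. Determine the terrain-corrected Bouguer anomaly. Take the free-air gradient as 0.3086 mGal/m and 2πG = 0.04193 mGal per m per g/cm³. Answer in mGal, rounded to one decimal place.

Free-air correction = 0.3086 × 1268.5 = 391.46 mGal
Free-air anomaly = 979197.47 − 979346.50 + (391.46) = 242.43 mGal
Bouguer slab correction = 0.04193 × 2.03 × 1268.5 = 107.97 mGal
Simple Bouguer anomaly = 242.43 − (107.97) = 134.46 mGal
Complete Bouguer anomaly = 134.46 + 2.04 = 136.50 mGal

136.5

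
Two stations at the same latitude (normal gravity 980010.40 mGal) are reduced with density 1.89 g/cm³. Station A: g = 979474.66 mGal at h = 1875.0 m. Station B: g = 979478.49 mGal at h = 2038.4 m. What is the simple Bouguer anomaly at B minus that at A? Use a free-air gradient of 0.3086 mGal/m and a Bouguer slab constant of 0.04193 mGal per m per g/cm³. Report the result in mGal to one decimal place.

Δg_SB(A) = 979474.66 − 980010.40 + 0.3086×1875.0 − 0.04193×1.89×1875.0 = -105.70 mGal
Δg_SB(B) = 979478.49 − 980010.40 + 0.3086×2038.4 − 0.04193×1.89×2038.4 = -64.40 mGal
Difference = -64.40 − (-105.70) = 41.30 mGal

41.3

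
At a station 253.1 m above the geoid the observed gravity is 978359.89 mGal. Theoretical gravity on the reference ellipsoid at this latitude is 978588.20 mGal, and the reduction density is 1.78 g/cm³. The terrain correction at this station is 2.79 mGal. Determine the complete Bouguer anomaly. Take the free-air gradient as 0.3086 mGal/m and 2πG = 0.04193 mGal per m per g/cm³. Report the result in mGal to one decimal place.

Free-air correction = 0.3086 × 253.1 = 78.11 mGal
Free-air anomaly = 978359.89 − 978588.20 + (78.11) = -150.20 mGal
Bouguer slab correction = 0.04193 × 1.78 × 253.1 = 18.89 mGal
Simple Bouguer anomaly = -150.20 − (18.89) = -169.09 mGal
Complete Bouguer anomaly = -169.09 + 2.79 = -166.30 mGal

-166.3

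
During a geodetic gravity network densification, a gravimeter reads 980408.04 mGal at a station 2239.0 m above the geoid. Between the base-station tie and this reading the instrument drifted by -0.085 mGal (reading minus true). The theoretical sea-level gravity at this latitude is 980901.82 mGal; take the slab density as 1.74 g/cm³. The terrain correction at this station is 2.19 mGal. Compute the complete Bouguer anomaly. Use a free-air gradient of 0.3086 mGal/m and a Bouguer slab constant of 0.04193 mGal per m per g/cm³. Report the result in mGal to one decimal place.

Drift-corrected reading = 980408.04 − (-0.085) = 980408.125 mGal
Free-air correction = 0.3086 × 2239.0 = 690.96 mGal
Free-air anomaly = 980408.125 − 980901.82 + (690.96) = 197.265 mGal
Bouguer slab correction = 0.04193 × 1.74 × 2239.0 = 163.35 mGal
Simple Bouguer anomaly = 197.265 − (163.35) = 33.915 mGal
Complete Bouguer anomaly = 33.915 + 2.19 = 36.105 mGal

36.1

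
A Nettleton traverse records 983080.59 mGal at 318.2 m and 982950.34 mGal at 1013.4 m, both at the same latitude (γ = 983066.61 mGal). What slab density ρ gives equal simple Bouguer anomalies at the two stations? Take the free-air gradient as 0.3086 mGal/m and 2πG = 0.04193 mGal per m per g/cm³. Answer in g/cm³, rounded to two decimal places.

2.89

Δg_obs = 982950.34 − 983080.59 = -130.25 mGal over Δh = 1013.4 − 318.2 = 695.2 m
Equal Bouguer anomalies ⇒ Δg_obs + (0.3086 − 0.04193ρ)·Δh = 0
0.3086 − 0.04193ρ = −Δg_obs/Δh = 0.18736
ρ = (0.3086 − 0.18736) / 0.04193 = 2.89 g/cm³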